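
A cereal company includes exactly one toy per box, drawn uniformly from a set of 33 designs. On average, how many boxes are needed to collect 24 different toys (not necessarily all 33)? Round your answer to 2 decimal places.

41.57

Going from k to k+1 distinct takes a geometric number of boxes with mean 33/(33-k).
Sum over k = 0,...,23: E = 33/33 + 33/32 + 33/31 + ... + 33/11 + 33/10 = 41.574.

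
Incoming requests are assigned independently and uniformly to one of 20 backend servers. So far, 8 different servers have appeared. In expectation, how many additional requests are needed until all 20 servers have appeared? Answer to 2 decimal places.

From k distinct to k+1 distinct takes on average 20/(20-k) requests.
Sum over k = 8,...,19: E = 20/12 + 20/11 + 20/10 + ... + 20/2 + 20/1 = 62.064.

62.06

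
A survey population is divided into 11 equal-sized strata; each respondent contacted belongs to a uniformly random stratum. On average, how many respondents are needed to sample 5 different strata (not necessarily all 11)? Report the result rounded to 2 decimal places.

6.27

With k distinct strata already seen, the next new one arrives after an expected 11/(11-k) respondents.
Sum over k = 0,...,4: E = 11/11 + 11/10 + 11/9 + 11/8 + 11/7 = 6.269.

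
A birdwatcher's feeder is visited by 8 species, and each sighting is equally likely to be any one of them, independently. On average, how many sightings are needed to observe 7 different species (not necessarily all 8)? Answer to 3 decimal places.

13.743

With k distinct species already seen, the next new one arrives after an expected 8/(8-k) sightings.
Sum over k = 0,...,6: E = 8/8 + 8/7 + 8/6 + ... + 8/3 + 8/2 = 13.7429.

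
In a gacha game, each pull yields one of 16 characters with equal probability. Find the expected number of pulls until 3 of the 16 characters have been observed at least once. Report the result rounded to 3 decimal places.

3.210

Going from k to k+1 distinct takes a geometric number of pulls with mean 16/(16-k).
Sum over k = 0,...,2: E = 16/16 + 16/15 + 16/14 = 3.2095.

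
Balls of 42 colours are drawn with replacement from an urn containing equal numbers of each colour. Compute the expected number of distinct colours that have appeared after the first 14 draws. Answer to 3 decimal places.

12.027

For each colour, P(seen in 14 draws) = 1 - (41/42)^14 = 0.2864.
By linearity of expectation, E[distinct seen] = 42·(1 - (41/42)^14) = 12.0268.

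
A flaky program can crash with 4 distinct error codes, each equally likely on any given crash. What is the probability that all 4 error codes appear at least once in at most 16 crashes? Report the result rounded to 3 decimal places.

0.960

By inclusion–exclusion over which error codes are missing,
P(all seen) = Σ_{j=0}^{4} (-1)^j C(4,j)((4-j)/4)^16
= 1.0000 - 0.0401 + 0.0001 - 0.0000 + 0.0000
= 0.9600.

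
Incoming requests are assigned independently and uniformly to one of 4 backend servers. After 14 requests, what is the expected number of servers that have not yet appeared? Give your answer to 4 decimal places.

For each server, P(unseen after 14) = (3/4)^14 = 0.01782.
By linearity of expectation, E[unseen] = 4·(3/4)^14 = 0.07127.

0.0713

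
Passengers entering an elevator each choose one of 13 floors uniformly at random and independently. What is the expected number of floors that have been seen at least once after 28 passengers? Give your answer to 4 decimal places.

For each floor, P(seen in 28 passengers) = 1 - (12/13)^28 = 0.89367.
By linearity of expectation, E[distinct seen] = 13·(1 - (12/13)^28) = 11.61769.

11.6177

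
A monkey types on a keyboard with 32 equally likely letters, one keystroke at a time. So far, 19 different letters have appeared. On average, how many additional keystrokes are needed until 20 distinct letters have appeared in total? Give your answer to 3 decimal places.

2.462

The wait to go from k to k+1 distinct letters is geometric with mean 32/(32-k).
Only the k = 19 term is needed: E = 32/13 = 2.4615.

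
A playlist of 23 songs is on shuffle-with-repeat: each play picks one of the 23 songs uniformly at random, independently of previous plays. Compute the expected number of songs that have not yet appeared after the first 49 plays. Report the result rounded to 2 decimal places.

For each song, P(unseen after 49) = (22/23)^49 = 0.113.
By linearity of expectation, E[unseen] = 23·(22/23)^49 = 2.605.

2.60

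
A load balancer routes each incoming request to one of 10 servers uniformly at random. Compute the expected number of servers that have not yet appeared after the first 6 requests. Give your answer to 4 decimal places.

For each server, P(unseen after 6) = (9/10)^6 = 0.53144.
By linearity of expectation, E[unseen] = 10·(9/10)^6 = 5.31441.

5.3144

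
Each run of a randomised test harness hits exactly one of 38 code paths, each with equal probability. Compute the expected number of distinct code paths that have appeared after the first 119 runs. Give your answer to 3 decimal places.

For each code path, P(seen in 119 runs) = 1 - (37/38)^119 = 0.9581.
By linearity of expectation, E[distinct seen] = 38·(1 - (37/38)^119) = 36.4095.

36.409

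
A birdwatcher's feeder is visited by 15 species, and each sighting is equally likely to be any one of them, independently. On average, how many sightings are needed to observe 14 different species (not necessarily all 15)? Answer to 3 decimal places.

34.773

With k distinct species already seen, the next new one arrives after an expected 15/(15-k) sightings.
Sum over k = 0,...,13: E = 15/15 + 15/14 + 15/13 + ... + 15/3 + 15/2 = 34.7734.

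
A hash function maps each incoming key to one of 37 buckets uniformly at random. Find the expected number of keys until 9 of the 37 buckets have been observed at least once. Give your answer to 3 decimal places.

10.153

Going from k to k+1 distinct takes a geometric number of keys with mean 37/(37-k).
Sum over k = 0,...,8: E = 37/37 + 37/36 + 37/35 + ... + 37/30 + 37/29 = 10.1534.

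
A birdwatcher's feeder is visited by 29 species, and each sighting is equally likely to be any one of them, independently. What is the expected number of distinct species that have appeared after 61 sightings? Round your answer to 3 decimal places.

For each species, P(seen in 61 sightings) = 1 - (28/29)^61 = 0.8824.
By linearity of expectation, E[distinct seen] = 29·(1 - (28/29)^61) = 25.5900.

25.590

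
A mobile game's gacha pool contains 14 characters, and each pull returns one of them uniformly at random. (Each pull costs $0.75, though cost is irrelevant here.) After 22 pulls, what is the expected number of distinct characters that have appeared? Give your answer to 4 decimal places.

For each character, P(seen in 22 pulls) = 1 - (13/14)^22 = 0.80414.
By linearity of expectation, E[distinct seen] = 14·(1 - (13/14)^22) = 11.25802.

11.2580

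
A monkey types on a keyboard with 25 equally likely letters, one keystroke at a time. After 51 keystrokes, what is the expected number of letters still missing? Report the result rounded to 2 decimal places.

For each letter, P(unseen after 51) = (24/25)^51 = 0.125.
By linearity of expectation, E[unseen] = 25·(24/25)^51 = 3.117.

3.12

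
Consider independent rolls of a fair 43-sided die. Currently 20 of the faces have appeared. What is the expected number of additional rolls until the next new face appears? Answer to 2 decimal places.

Each roll yields a new face with probability (43-20)/43 = 23/43, so the wait is geometric with mean 43/23.
E = 43/23 = 1.870.

1.87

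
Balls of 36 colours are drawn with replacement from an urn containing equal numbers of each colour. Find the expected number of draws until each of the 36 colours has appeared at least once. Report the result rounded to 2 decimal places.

150.28

The wait to go from k to k+1 distinct colours is geometric with mean 36/(36-k).
E[T] = 36/36 + 36/35 + 36/34 + ... + 36/2 + 36/1 = 36·H_{36}.
H_{36} = 4.175, so E[T] = 150.284.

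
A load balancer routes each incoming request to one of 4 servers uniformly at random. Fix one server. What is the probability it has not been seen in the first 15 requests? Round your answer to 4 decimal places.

Each request misses the fixed server with probability (4-1)/4 = 3/4, independently.
P(still missing after 15) = (3/4)^15 = 0.01336.

0.0134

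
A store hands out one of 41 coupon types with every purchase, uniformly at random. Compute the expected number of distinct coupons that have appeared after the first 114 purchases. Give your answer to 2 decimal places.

For each coupon, P(seen in 114 purchases) = 1 - (40/41)^114 = 0.940.
By linearity of expectation, E[distinct seen] = 41·(1 - (40/41)^114) = 38.544.

38.54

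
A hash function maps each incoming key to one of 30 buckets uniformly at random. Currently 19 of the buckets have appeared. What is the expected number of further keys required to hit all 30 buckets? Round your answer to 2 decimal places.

90.60

With k distinct buckets already seen, the next new one takes an expected 30/(30-k) keys.
Sum over k = 19,...,29: E = 30/11 + 30/10 + 30/9 + ... + 30/2 + 30/1 = 90.596.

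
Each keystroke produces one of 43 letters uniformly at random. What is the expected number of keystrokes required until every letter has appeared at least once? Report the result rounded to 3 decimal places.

187.050

The wait to go from k to k+1 distinct letters is geometric with mean 43/(43-k).
E[T] = 43/43 + 43/42 + 43/41 + ... + 43/2 + 43/1 = 43·H_{43}.
H_{43} = 4.3500, so E[T] = 187.0499.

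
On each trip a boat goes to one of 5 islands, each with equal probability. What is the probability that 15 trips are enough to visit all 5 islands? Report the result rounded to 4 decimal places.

By inclusion–exclusion over which islands are missing,
P(all seen) = Σ_{j=0}^{5} (-1)^j C(5,j)((5-j)/5)^15
= 1.00000 - 0.17592 + 0.00470 - 0.00001 + 0.00000 - 0.00000
= 0.82877.

0.8288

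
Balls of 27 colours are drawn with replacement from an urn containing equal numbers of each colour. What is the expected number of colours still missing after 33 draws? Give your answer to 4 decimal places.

7.7711

For each colour, P(unseen after 33) = (26/27)^33 = 0.28782.
By linearity of expectation, E[unseen] = 27·(26/27)^33 = 7.77106.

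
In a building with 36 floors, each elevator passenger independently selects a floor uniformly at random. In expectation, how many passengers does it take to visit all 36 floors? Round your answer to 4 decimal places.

150.2841

After k distinct floors have appeared, the next passenger gives a new one with probability (36-k)/36, so the expected wait for the (k+1)-th is 36/(36-k).
E[T] = 36/36 + 36/35 + 36/34 + ... + 36/2 + 36/1 = 36·H_{36}.
H_{36} = 4.17456, so E[T] = 150.28413.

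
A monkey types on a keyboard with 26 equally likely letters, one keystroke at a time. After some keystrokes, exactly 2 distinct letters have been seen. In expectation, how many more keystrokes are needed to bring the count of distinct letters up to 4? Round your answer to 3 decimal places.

From k distinct to k+1 distinct takes on average 26/(26-k) keystrokes.
Sum over k = 2,...,3: E = 26/24 + 26/23 = 2.2138.

2.214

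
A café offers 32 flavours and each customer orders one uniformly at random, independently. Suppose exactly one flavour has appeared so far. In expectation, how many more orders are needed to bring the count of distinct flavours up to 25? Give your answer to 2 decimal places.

45.90

With k distinct flavours already seen, the next new one takes an expected 32/(32-k) orders.
Sum over k = 1,...,24: E = 32/31 + 32/30 + 32/29 + ... + 32/9 + 32/8 = 45.900.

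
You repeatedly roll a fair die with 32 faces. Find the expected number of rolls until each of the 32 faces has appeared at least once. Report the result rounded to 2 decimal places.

129.87

Split into phases: going from k distinct to k+1 distinct takes on average 32/(32-k) rolls.
E[T] = 32/32 + 32/31 + 32/30 + ... + 32/2 + 32/1 = 32·H_{32}.
H_{32} = 4.058, so E[T] = 129.872.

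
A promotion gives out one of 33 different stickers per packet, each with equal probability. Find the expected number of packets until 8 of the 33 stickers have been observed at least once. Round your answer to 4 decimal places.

9.0037

With k distinct stickers already seen, the next new one arrives after an expected 33/(33-k) packets.
Sum over k = 0,...,7: E = 33/33 + 33/32 + 33/31 + ... + 33/27 + 33/26 = 9.00372.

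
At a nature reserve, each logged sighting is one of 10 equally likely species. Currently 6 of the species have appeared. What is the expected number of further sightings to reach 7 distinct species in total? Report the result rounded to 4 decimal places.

The wait to go from k to k+1 distinct species is geometric with mean 10/(10-k).
Only the k = 6 term is needed: E = 10/4 = 2.50000.

2.5000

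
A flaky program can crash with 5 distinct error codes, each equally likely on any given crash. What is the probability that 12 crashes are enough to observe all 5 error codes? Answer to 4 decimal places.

0.6780

Let A_i be the event that error code i is missing after 12 crashes. By inclusion–exclusion on the A_i,
P(all seen) = Σ_{j=0}^{5} (-1)^j C(5,j)((5-j)/5)^12
= 1.00000 - 0.34360 + 0.02177 - 0.00017 + 0.00000 - 0.00000
= 0.67800.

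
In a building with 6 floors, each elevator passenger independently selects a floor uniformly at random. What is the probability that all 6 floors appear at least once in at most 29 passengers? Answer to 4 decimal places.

By inclusion–exclusion over which floors are missing,
P(all seen) = Σ_{j=0}^{6} (-1)^j C(6,j)((6-j)/6)^29
= 1.00000 - 0.03033 + 0.00012 - 0.00000 + 0.00000 - 0.00000 + 0.00000
= 0.96979.

0.9698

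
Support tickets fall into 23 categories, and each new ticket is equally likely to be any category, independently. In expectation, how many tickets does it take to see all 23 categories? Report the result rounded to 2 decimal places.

85.89

The wait to go from k to k+1 distinct categories is geometric with mean 23/(23-k).
E[T] = 23/23 + 23/22 + 23/21 + ... + 23/2 + 23/1 = 23·H_{23}.
H_{23} = 3.734, so E[T] = 85.889.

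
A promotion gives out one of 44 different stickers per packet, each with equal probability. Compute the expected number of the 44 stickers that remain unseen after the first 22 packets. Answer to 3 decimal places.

For each sticker, P(unseen after 22) = (43/44)^22 = 0.6030.
By linearity of expectation, E[unseen] = 44·(43/44)^22 = 26.5338.

26.534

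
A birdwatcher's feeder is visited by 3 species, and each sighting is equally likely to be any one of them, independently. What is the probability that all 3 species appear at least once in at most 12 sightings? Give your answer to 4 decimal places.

Let A_i be the event that species i is missing after 12 sightings. By inclusion–exclusion on the A_i,
P(all seen) = Σ_{j=0}^{3} (-1)^j C(3,j)((3-j)/3)^12
= 1.00000 - 0.02312 + 0.00001 - 0.00000
= 0.97688.

0.9769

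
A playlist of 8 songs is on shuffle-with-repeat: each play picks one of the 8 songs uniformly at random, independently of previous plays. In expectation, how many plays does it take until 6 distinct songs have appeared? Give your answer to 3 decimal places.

Going from k to k+1 distinct takes a geometric number of plays with mean 8/(8-k).
Sum over k = 0,...,5: E = 8/8 + 8/7 + 8/6 + 8/5 + 8/4 + 8/3 = 9.7429.

9.743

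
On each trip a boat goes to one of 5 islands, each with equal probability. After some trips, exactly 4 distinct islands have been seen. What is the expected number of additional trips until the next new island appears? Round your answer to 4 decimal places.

5.0000

Each trip yields a new island with probability (5-4)/5 = 1/5, so the wait is geometric with mean 5/1.
E = 5/1 = 5.00000.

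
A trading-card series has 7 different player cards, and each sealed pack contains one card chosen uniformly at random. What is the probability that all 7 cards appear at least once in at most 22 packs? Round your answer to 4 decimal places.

By inclusion–exclusion over which cards are missing,
P(all seen) = Σ_{j=0}^{7} (-1)^j C(7,j)((7-j)/7)^22
= 1.00000 - 0.23565 + 0.01281 - 0.00016 + 0.00000 - 0.00000 + 0.00000 - 0.00000
= 0.77700.

0.7770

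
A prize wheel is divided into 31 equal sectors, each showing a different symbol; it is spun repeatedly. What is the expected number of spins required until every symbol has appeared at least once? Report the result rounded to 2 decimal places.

124.84

Split into phases: going from k distinct to k+1 distinct takes on average 31/(31-k) spins.
E[T] = 31/31 + 31/30 + 31/29 + ... + 31/2 + 31/1 = 31·H_{31}.
H_{31} = 4.027, so E[T] = 124.845.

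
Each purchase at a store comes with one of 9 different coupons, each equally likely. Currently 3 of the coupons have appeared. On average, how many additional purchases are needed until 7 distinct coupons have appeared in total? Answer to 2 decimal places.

8.55

With k distinct coupons already seen, the next new one takes an expected 9/(9-k) purchases.
Sum over k = 3,...,6: E = 9/6 + 9/5 + 9/4 + 9/3 = 8.550.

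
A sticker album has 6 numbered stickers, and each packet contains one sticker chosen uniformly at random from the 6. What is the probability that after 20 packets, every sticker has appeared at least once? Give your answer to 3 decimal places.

0.848

Let A_i be the event that sticker i is missing after 20 packets. By inclusion–exclusion on the A_i,
P(all seen) = Σ_{j=0}^{6} (-1)^j C(6,j)((6-j)/6)^20
= 1.0000 - 0.1565 + 0.0045 - 0.0000 + 0.0000 - 0.0000 + 0.0000
= 0.8480.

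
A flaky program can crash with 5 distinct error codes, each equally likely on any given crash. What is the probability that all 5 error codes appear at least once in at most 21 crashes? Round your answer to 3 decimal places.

0.954

Let A_i be the event that error code i is missing after 21 crashes. By inclusion–exclusion on the A_i,
P(all seen) = Σ_{j=0}^{5} (-1)^j C(5,j)((5-j)/5)^21
= 1.0000 - 0.0461 + 0.0002 - 0.0000 + 0.0000 - 0.0000
= 0.9541.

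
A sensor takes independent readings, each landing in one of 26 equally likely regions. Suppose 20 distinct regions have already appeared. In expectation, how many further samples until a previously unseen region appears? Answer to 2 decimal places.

The number of samples until the next new region is geometric with success probability 6/26, so its mean is 26/6.
E = 26/6 = 4.333.

4.33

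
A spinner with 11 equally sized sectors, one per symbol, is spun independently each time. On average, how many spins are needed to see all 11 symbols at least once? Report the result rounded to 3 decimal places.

The wait to go from k to k+1 distinct symbols is geometric with mean 11/(11-k).
E[T] = 11/11 + 11/10 + 11/9 + ... + 11/2 + 11/1 = 11·H_{11}.
H_{11} = 3.0199, so E[T] = 33.2187.

33.219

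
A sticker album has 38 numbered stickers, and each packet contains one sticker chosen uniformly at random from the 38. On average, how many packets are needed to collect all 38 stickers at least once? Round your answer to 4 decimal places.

160.6603

Split into phases: going from k distinct to k+1 distinct takes on average 38/(38-k) packets.
E[T] = 38/38 + 38/37 + 38/36 + ... + 38/2 + 38/1 = 38·H_{38}.
H_{38} = 4.22790, so E[T] = 160.66028.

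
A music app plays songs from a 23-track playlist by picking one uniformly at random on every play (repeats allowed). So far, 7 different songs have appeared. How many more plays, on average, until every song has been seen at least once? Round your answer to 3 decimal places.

From k distinct to k+1 distinct takes on average 23/(23-k) plays.
Sum over k = 7,...,22: E = 23/16 + 23/15 + 23/14 + ... + 23/2 + 23/1 = 77.7568.

77.757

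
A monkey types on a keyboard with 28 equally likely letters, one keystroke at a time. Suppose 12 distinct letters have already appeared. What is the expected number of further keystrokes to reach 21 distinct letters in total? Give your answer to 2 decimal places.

22.06

From k distinct to k+1 distinct takes on average 28/(28-k) keystrokes.
Sum over k = 12,...,20: E = 28/16 + 28/15 + 28/14 + ... + 28/9 + 28/8 = 22.060.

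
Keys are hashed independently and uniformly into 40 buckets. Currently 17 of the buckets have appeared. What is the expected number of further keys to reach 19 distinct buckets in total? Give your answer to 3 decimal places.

3.557

From k distinct to k+1 distinct takes on average 40/(40-k) keys.
Sum over k = 17,...,18: E = 40/23 + 40/22 = 3.5573.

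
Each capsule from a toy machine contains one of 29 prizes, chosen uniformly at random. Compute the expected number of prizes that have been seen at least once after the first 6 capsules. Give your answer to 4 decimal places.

For each prize, P(seen in 6 capsules) = 1 - (28/29)^6 = 0.18986.
By linearity of expectation, E[distinct seen] = 29·(1 - (28/29)^6) = 5.50593.

5.5059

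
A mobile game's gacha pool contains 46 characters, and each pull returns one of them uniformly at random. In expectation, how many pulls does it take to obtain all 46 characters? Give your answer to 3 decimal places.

203.168

After k distinct characters have appeared, the next pull gives a new one with probability (46-k)/46, so the expected wait for the (k+1)-th is 46/(46-k).
E[T] = 46/46 + 46/45 + 46/44 + ... + 46/2 + 46/1 = 46·H_{46}.
H_{46} = 4.4167, so E[T] = 203.1676.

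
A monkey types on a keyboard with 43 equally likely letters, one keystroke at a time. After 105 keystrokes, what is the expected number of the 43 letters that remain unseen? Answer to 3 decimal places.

For each letter, P(unseen after 105) = (42/43)^105 = 0.0845.
By linearity of expectation, E[unseen] = 43·(42/43)^105 = 3.6346.

3.635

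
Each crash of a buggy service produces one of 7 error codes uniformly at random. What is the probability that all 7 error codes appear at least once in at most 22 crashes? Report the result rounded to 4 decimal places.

0.7770

Let A_i be the event that error code i is missing after 22 crashes. By inclusion–exclusion on the A_i,
P(all seen) = Σ_{j=0}^{7} (-1)^j C(7,j)((7-j)/7)^22
= 1.00000 - 0.23565 + 0.01281 - 0.00016 + 0.00000 - 0.00000 + 0.00000 - 0.00000
= 0.77700.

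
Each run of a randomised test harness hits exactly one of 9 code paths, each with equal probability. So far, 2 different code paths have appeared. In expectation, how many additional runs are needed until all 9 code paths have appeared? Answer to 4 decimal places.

The wait to go from k to k+1 distinct code paths is geometric with mean 9/(9-k).
Sum over k = 2,...,8: E = 9/7 + 9/6 + 9/5 + ... + 9/2 + 9/1 = 23.33571.

23.3357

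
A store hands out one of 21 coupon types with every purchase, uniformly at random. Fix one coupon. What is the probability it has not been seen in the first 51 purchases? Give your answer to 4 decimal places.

Each purchase misses the fixed coupon with probability (21-1)/21 = 20/21, independently.
P(still missing after 51) = (20/21)^51 = 0.08305.

0.0831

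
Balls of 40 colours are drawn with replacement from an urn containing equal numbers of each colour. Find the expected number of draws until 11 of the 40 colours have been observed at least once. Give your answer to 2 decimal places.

12.68

Going from k to k+1 distinct takes a geometric number of draws with mean 40/(40-k).
Sum over k = 0,...,10: E = 40/40 + 40/39 + 40/38 + ... + 40/31 + 40/30 = 12.676.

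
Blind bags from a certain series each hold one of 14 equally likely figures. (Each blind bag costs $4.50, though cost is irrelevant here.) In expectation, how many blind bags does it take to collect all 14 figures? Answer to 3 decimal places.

45.522

After k distinct figures have appeared, the next blind bag gives a new one with probability (14-k)/14, so the expected wait for the (k+1)-th is 14/(14-k).
E[T] = 14/14 + 14/13 + 14/12 + ... + 14/2 + 14/1 = 14·H_{14}.
H_{14} = 3.2516, so E[T] = 45.5219.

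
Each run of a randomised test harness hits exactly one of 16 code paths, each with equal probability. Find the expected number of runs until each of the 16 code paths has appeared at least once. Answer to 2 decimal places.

54.09

The wait to go from k to k+1 distinct code paths is geometric with mean 16/(16-k).
E[T] = 16/16 + 16/15 + 16/14 + ... + 16/2 + 16/1 = 16·H_{16}.
H_{16} = 3.381, so E[T] = 54.092.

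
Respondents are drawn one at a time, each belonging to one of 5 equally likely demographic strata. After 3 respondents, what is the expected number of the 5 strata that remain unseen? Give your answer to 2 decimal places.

2.56

For each stratum, P(unseen after 3) = (4/5)^3 = 0.512.
By linearity of expectation, E[unseen] = 5·(4/5)^3 = 2.560.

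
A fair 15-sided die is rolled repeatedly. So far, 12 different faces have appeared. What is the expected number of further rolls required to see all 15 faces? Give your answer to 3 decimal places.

The wait to go from k to k+1 distinct faces is geometric with mean 15/(15-k).
Sum over k = 12,...,14: E = 15/3 + 15/2 + 15/1 = 27.5000.

27.500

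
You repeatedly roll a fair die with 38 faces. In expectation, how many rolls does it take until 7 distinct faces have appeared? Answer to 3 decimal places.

Going from k to k+1 distinct takes a geometric number of rolls with mean 38/(38-k).
Sum over k = 0,...,6: E = 38/38 + 38/37 + 38/36 + ... + 38/33 + 38/32 = 7.6250.

7.625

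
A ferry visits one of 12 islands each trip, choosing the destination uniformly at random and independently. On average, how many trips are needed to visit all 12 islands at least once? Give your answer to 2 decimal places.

Split into phases: going from k distinct to k+1 distinct takes on average 12/(12-k) trips.
E[T] = 12/12 + 12/11 + 12/10 + ... + 12/2 + 12/1 = 12·H_{12}.
H_{12} = 3.103, so E[T] = 37.239.

37.24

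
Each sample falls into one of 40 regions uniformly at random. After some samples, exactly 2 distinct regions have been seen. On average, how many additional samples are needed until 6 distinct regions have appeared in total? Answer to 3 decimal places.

4.388

With k distinct regions already seen, the next new one takes an expected 40/(40-k) samples.
Sum over k = 2,...,5: E = 40/38 + 40/37 + 40/36 + 40/35 = 4.3877.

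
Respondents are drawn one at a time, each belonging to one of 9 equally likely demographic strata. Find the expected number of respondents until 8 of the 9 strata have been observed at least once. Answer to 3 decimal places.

16.461

With k distinct strata already seen, the next new one arrives after an expected 9/(9-k) respondents.
Sum over k = 0,...,7: E = 9/9 + 9/8 + 9/7 + ... + 9/3 + 9/2 = 16.4607.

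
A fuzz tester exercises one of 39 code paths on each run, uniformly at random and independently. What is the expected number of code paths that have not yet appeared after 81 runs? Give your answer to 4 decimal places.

4.7567

For each code path, P(unseen after 81) = (38/39)^81 = 0.12197.
By linearity of expectation, E[unseen] = 39·(38/39)^81 = 4.75667.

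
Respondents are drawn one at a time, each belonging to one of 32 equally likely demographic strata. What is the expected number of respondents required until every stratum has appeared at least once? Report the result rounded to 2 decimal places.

Split into phases: going from k distinct to k+1 distinct takes on average 32/(32-k) respondents.
E[T] = 32/32 + 32/31 + 32/30 + ... + 32/2 + 32/1 = 32·H_{32}.
H_{32} = 4.058, so E[T] = 129.872.

129.87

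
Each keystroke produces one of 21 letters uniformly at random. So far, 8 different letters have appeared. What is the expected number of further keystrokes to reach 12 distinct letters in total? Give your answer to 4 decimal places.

From k distinct to k+1 distinct takes on average 21/(21-k) keystrokes.
Sum over k = 8,...,11: E = 21/13 + 21/12 + 21/11 + 21/10 = 7.37448.

7.3745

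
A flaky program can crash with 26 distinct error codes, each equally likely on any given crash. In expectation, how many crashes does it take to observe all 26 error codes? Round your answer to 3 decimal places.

Split into phases: going from k distinct to k+1 distinct takes on average 26/(26-k) crashes.
E[T] = 26/26 + 26/25 + 26/24 + ... + 26/2 + 26/1 = 26·H_{26}.
H_{26} = 3.8544, so E[T] = 100.2149.

100.215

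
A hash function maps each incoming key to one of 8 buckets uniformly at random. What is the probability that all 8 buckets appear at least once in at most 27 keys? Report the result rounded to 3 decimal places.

0.794

Let A_i be the event that bucket i is missing after 27 keys. By inclusion–exclusion on the A_i,
P(all seen) = Σ_{j=0}^{8} (-1)^j C(8,j)((8-j)/8)^27
= 1.0000 - 0.2174 + 0.0119 - 0.0002 + 0.0000 - 0.0000 + 0.0000 - 0.0000 + 0.0000
= 0.7943.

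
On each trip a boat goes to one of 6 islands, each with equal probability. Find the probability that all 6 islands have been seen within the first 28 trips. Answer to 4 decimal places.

Let A_i be the event that island i is missing after 28 trips. By inclusion–exclusion on the A_i,
P(all seen) = Σ_{j=0}^{6} (-1)^j C(6,j)((6-j)/6)^28
= 1.00000 - 0.03640 + 0.00018 - 0.00000 + 0.00000 - 0.00000 + 0.00000
= 0.96378.

0.9638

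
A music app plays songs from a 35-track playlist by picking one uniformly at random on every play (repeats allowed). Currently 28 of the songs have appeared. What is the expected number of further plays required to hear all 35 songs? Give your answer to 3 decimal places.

From k distinct to k+1 distinct takes on average 35/(35-k) plays.
Sum over k = 28,...,34: E = 35/7 + 35/6 + 35/5 + ... + 35/2 + 35/1 = 90.7500.

90.750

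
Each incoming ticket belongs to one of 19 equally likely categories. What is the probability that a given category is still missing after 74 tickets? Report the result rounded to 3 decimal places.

0.018

On each ticket the fixed category fails to appear with probability 18/19.
P(still missing after 74) = (18/19)^74 = 0.0183.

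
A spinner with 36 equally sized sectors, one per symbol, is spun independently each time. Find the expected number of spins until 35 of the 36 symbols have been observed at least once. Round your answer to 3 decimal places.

Going from k to k+1 distinct takes a geometric number of spins with mean 36/(36-k).
Sum over k = 0,...,34: E = 36/36 + 36/35 + 36/34 + ... + 36/3 + 36/2 = 114.2841.

114.284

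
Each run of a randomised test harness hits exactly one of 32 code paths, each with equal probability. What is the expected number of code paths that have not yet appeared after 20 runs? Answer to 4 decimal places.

16.9584

For each code path, P(unseen after 20) = (31/32)^20 = 0.52995.
By linearity of expectation, E[unseen] = 32·(31/32)^20 = 16.95838.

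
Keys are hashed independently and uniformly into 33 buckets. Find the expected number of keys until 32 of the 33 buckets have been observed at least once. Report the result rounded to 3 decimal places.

101.930

With k distinct buckets already seen, the next new one arrives after an expected 33/(33-k) keys.
Sum over k = 0,...,31: E = 33/33 + 33/32 + 33/31 + ... + 33/3 + 33/2 = 101.9303.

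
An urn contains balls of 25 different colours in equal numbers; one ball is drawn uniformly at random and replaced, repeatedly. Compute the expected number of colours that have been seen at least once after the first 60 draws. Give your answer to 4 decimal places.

22.8412

For each colour, P(seen in 60 draws) = 1 - (24/25)^60 = 0.91365.
By linearity of expectation, E[distinct seen] = 25·(1 - (24/25)^60) = 22.84119.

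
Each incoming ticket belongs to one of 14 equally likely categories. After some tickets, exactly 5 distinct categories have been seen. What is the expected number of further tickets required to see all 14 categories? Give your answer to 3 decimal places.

From k distinct to k+1 distinct takes on average 14/(14-k) tickets.
Sum over k = 5,...,13: E = 14/9 + 14/8 + 14/7 + ... + 14/2 + 14/1 = 39.6056.

39.606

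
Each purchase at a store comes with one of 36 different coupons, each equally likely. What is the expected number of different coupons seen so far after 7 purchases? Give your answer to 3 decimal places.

6.443

For each coupon, P(seen in 7 purchases) = 1 - (35/36)^7 = 0.1790.
By linearity of expectation, E[distinct seen] = 36·(1 - (35/36)^7) = 6.4429.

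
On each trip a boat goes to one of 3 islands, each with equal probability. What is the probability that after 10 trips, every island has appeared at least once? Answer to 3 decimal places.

By inclusion–exclusion over which islands are missing,
P(all seen) = Σ_{j=0}^{3} (-1)^j C(3,j)((3-j)/3)^10
= 1.0000 - 0.0520 + 0.0001 - 0.0000
= 0.9480.

0.948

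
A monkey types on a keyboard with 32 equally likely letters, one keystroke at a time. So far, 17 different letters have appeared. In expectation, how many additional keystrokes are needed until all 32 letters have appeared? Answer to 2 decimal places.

The wait to go from k to k+1 distinct letters is geometric with mean 32/(32-k).
Sum over k = 17,...,31: E = 32/15 + 32/14 + 32/13 + ... + 32/2 + 32/1 = 106.183.

106.18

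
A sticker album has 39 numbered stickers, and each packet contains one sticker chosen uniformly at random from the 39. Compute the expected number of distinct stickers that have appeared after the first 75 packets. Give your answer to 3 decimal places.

For each sticker, P(seen in 75 packets) = 1 - (38/39)^75 = 0.8575.
By linearity of expectation, E[distinct seen] = 39·(1 - (38/39)^75) = 33.4411.

33.441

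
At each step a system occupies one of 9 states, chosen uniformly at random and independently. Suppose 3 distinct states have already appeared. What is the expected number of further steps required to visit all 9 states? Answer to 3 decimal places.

22.050

The wait to go from k to k+1 distinct states is geometric with mean 9/(9-k).
Sum over k = 3,...,8: E = 9/6 + 9/5 + 9/4 + 9/3 + 9/2 + 9/1 = 22.0500.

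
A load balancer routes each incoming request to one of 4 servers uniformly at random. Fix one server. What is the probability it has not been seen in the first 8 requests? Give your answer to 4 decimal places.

On each request the fixed server fails to appear with probability 3/4.
P(still missing after 8) = (3/4)^8 = 0.10011.

0.1001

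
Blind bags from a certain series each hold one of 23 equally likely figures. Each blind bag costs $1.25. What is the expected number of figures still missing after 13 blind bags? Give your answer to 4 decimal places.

12.9051

For each figure, P(unseen after 13) = (22/23)^13 = 0.56109.
By linearity of expectation, E[unseen] = 23·(22/23)^13 = 12.90508.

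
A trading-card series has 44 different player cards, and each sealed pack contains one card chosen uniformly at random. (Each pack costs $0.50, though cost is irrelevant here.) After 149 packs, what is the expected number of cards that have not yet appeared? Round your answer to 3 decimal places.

1.432

For each card, P(unseen after 149) = (43/44)^149 = 0.0325.
By linearity of expectation, E[unseen] = 44·(43/44)^149 = 1.4315.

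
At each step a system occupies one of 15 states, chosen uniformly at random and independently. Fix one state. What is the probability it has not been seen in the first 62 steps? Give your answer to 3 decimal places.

0.014

On each step the fixed state fails to appear with probability 14/15.
P(still missing after 62) = (14/15)^62 = 0.0139.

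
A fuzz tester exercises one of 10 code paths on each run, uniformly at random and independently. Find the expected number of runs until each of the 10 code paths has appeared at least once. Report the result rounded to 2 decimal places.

29.29

After k distinct code paths have appeared, the next run gives a new one with probability (10-k)/10, so the expected wait for the (k+1)-th is 10/(10-k).
E[T] = 10/10 + 10/9 + 10/8 + ... + 10/2 + 10/1 = 10·H_{10}.
H_{10} = 2.929, so E[T] = 29.290.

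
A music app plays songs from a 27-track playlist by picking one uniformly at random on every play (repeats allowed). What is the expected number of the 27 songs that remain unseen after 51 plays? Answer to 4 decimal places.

3.9396

For each song, P(unseen after 51) = (26/27)^51 = 0.14591.
By linearity of expectation, E[unseen] = 27·(26/27)^51 = 3.93960.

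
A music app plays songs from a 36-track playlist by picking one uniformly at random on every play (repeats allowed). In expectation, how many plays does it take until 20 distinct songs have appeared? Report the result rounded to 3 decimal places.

28.578

Going from k to k+1 distinct takes a geometric number of plays with mean 36/(36-k).
Sum over k = 0,...,19: E = 36/36 + 36/35 + 36/34 + ... + 36/18 + 36/17 = 28.5779.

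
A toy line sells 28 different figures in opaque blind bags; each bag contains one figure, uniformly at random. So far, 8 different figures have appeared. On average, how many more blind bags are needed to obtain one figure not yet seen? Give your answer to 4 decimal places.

The number of blind bags until the next new figure is geometric with success probability 20/28, so its mean is 28/20.
E = 28/20 = 1.40000.

1.4000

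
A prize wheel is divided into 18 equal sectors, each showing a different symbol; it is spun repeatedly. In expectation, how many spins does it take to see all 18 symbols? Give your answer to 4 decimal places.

The wait to go from k to k+1 distinct symbols is geometric with mean 18/(18-k).
E[T] = 18/18 + 18/17 + 18/16 + ... + 18/2 + 18/1 = 18·H_{18}.
H_{18} = 3.49511, so E[T] = 62.91195.

62.9119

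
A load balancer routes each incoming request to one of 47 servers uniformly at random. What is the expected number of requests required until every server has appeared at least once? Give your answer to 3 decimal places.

The wait to go from k to k+1 distinct servers is geometric with mean 47/(47-k).
E[T] = 47/47 + 47/46 + 47/45 + ... + 47/2 + 47/1 = 47·H_{47}.
H_{47} = 4.4380, so E[T] = 208.5843.

208.584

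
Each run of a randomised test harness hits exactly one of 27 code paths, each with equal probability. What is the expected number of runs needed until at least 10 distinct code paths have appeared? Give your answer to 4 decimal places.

12.2014

With k distinct code paths already seen, the next new one arrives after an expected 27/(27-k) runs.
Sum over k = 0,...,9: E = 27/27 + 27/26 + 27/25 + ... + 27/19 + 27/18 = 12.20141.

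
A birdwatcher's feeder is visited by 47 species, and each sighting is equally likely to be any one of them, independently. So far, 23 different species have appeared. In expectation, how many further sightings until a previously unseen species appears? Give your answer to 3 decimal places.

1.958

The number of sightings until the next new species is geometric with success probability 24/47, so its mean is 47/24.
E = 47/24 = 1.9583.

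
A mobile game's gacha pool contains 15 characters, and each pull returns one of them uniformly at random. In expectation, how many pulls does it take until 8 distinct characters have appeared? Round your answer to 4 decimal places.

Going from k to k+1 distinct takes a geometric number of pulls with mean 15/(15-k).
Sum over k = 0,...,7: E = 15/15 + 15/14 + 15/13 + ... + 15/9 + 15/8 = 10.88058.

10.8806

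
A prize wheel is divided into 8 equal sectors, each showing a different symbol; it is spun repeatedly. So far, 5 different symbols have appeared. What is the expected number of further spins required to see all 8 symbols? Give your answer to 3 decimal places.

With k distinct symbols already seen, the next new one takes an expected 8/(8-k) spins.
Sum over k = 5,...,7: E = 8/3 + 8/2 + 8/1 = 14.6667.

14.667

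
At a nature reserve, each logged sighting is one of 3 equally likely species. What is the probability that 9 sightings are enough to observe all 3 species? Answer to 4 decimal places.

By inclusion–exclusion over which species are missing,
P(all seen) = Σ_{j=0}^{3} (-1)^j C(3,j)((3-j)/3)^9
= 1.00000 - 0.07804 + 0.00015 - 0.00000
= 0.92212.

0.9221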